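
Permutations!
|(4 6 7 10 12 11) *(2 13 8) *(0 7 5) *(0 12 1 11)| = 9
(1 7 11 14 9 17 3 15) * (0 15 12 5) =(0 15 1 7 11 14 9 17 3 12 5) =[15, 7, 2, 12, 4, 0, 6, 11, 8, 17, 10, 14, 5, 13, 9, 1, 16, 3]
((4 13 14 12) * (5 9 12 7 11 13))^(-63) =((4 5 9 12)(7 11 13 14))^(-63) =(4 5 9 12)(7 11 13 14)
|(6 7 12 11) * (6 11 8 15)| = |(6 7 12 8 15)| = 5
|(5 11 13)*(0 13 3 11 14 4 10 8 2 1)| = 18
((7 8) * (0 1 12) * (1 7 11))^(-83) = ((0 7 8 11 1 12))^(-83) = (0 7 8 11 1 12)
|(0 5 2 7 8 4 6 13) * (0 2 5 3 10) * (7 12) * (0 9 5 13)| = 12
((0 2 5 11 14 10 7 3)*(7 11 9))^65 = ((0 2 5 9 7 3)(10 11 14))^65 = (0 3 7 9 5 2)(10 14 11)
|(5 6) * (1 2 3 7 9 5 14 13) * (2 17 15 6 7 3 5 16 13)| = |(1 17 15 6 14 2 5 7 9 16 13)| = 11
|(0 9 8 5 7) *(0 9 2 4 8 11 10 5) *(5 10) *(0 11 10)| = |(0 2 4 8 11 5 7 9 10)| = 9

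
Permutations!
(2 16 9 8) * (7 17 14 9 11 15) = [0, 1, 16, 3, 4, 5, 6, 17, 2, 8, 10, 15, 12, 13, 9, 7, 11, 14] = (2 16 11 15 7 17 14 9 8)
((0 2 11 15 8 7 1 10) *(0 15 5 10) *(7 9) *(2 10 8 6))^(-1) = (0 1 7 9 8 5 11 2 6 15 10)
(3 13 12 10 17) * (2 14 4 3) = (2 14 4 3 13 12 10 17) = [0, 1, 14, 13, 3, 5, 6, 7, 8, 9, 17, 11, 10, 12, 4, 15, 16, 2]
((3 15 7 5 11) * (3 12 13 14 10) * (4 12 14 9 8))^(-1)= ((3 15 7 5 11 14 10)(4 12 13 9 8))^(-1)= (3 10 14 11 5 7 15)(4 8 9 13 12)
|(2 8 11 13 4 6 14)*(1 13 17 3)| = 10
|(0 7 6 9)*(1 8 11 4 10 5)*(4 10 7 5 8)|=|(0 5 1 4 7 6 9)(8 11 10)|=21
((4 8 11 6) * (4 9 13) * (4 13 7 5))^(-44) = (13)(4 7 6 8 5 9 11)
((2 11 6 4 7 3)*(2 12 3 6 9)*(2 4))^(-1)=((2 11 9 4 7 6)(3 12))^(-1)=(2 6 7 4 9 11)(3 12)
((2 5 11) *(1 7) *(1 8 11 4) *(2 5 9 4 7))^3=(1 4 9 2)(5 11 8 7)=((1 2 9 4)(5 7 8 11))^3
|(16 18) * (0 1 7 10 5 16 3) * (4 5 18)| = 6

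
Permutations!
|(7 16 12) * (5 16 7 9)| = 4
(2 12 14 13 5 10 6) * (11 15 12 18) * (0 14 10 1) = (0 14 13 5 1)(2 18 11 15 12 10 6) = [14, 0, 18, 3, 4, 1, 2, 7, 8, 9, 6, 15, 10, 5, 13, 12, 16, 17, 11]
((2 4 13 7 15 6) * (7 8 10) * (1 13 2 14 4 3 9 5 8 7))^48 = ((1 13 7 15 6 14 4 2 3 9 5 8 10))^48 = (1 9 14 13 5 4 7 8 2 15 10 3 6)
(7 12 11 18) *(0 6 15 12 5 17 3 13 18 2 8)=(0 6 15 12 11 2 8)(3 13 18 7 5 17)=[6, 1, 8, 13, 4, 17, 15, 5, 0, 9, 10, 2, 11, 18, 14, 12, 16, 3, 7]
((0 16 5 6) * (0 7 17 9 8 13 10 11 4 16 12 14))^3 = ((0 12 14)(4 16 5 6 7 17 9 8 13 10 11))^3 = (4 6 9 10 16 7 8 11 5 17 13)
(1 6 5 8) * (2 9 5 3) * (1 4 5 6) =(2 9 6 3)(4 5 8) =[0, 1, 9, 2, 5, 8, 3, 7, 4, 6]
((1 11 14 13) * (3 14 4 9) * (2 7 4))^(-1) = (1 13 14 3 9 4 7 2 11)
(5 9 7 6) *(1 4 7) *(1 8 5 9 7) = (1 4)(5 7 6 9 8) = [0, 4, 2, 3, 1, 7, 9, 6, 5, 8]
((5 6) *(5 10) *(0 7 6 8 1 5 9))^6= (0 7 6 10 9)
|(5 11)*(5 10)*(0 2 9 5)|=6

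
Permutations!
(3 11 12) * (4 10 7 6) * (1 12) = (1 12 3 11)(4 10 7 6) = [0, 12, 2, 11, 10, 5, 4, 6, 8, 9, 7, 1, 3]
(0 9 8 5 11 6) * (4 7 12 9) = (0 4 7 12 9 8 5 11 6) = [4, 1, 2, 3, 7, 11, 0, 12, 5, 8, 10, 6, 9]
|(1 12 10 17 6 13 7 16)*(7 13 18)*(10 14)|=9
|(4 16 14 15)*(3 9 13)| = 12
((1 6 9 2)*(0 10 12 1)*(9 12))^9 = ((0 10 9 2)(1 6 12))^9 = (12)(0 10 9 2)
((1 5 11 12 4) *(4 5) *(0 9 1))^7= ((0 9 1 4)(5 11 12))^7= (0 4 1 9)(5 11 12)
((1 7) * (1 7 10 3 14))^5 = ((1 10 3 14))^5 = (1 10 3 14)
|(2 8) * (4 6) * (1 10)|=2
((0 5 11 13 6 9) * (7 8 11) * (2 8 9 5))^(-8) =(0 2 8 11 13 6 5 7 9)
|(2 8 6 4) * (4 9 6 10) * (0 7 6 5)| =|(0 7 6 9 5)(2 8 10 4)| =20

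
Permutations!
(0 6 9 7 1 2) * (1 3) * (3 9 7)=(0 6 7 9 3 1 2)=[6, 2, 0, 1, 4, 5, 7, 9, 8, 3]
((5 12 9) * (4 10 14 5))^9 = (4 5)(9 14)(10 12)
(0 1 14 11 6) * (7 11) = (0 1 14 7 11 6) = [1, 14, 2, 3, 4, 5, 0, 11, 8, 9, 10, 6, 12, 13, 7]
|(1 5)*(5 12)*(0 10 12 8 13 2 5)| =15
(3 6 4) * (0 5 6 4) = [5, 1, 2, 4, 3, 6, 0] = (0 5 6)(3 4)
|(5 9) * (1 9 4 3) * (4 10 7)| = |(1 9 5 10 7 4 3)| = 7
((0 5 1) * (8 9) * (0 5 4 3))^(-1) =(0 3 4)(1 5)(8 9)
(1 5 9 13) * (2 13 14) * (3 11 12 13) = [0, 5, 3, 11, 4, 9, 6, 7, 8, 14, 10, 12, 13, 1, 2] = (1 5 9 14 2 3 11 12 13)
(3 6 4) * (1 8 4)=(1 8 4 3 6)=[0, 8, 2, 6, 3, 5, 1, 7, 4]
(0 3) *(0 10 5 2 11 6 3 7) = (0 7)(2 11 6 3 10 5) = [7, 1, 11, 10, 4, 2, 3, 0, 8, 9, 5, 6]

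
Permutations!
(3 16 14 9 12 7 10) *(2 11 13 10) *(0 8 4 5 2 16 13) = [8, 1, 11, 13, 5, 2, 6, 16, 4, 12, 3, 0, 7, 10, 9, 15, 14] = (0 8 4 5 2 11)(3 13 10)(7 16 14 9 12)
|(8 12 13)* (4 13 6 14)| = |(4 13 8 12 6 14)| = 6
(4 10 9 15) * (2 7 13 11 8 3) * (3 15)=(2 7 13 11 8 15 4 10 9 3)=[0, 1, 7, 2, 10, 5, 6, 13, 15, 3, 9, 8, 12, 11, 14, 4]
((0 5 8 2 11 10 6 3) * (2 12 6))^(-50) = ((0 5 8 12 6 3)(2 11 10))^(-50) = (0 6 8)(2 11 10)(3 12 5)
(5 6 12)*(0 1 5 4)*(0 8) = (0 1 5 6 12 4 8) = [1, 5, 2, 3, 8, 6, 12, 7, 0, 9, 10, 11, 4]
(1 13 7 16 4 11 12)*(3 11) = (1 13 7 16 4 3 11 12) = [0, 13, 2, 11, 3, 5, 6, 16, 8, 9, 10, 12, 1, 7, 14, 15, 4]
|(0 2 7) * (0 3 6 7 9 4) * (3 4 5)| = 8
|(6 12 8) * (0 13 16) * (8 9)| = 12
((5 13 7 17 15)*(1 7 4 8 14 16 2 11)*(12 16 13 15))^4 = ((1 7 17 12 16 2 11)(4 8 14 13)(5 15))^4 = (1 16 7 2 17 11 12)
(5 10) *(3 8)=[0, 1, 2, 8, 4, 10, 6, 7, 3, 9, 5]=(3 8)(5 10)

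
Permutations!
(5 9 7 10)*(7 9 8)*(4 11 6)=(4 11 6)(5 8 7 10)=[0, 1, 2, 3, 11, 8, 4, 10, 7, 9, 5, 6]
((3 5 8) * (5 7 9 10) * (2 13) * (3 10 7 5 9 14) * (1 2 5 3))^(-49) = ((1 2 13 5 8 10 9 7 14))^(-49) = (1 10 2 9 13 7 5 14 8)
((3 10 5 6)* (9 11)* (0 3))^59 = ((0 3 10 5 6)(9 11))^59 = (0 6 5 10 3)(9 11)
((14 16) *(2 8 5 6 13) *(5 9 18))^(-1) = (2 13 6 5 18 9 8)(14 16)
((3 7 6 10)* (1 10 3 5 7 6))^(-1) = (1 7 5 10)(3 6)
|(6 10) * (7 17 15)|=|(6 10)(7 17 15)|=6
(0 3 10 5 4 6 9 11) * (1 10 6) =(0 3 6 9 11)(1 10 5 4) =[3, 10, 2, 6, 1, 4, 9, 7, 8, 11, 5, 0]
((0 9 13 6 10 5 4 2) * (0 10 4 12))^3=((0 9 13 6 4 2 10 5 12))^3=(0 6 10)(2 12 13)(4 5 9)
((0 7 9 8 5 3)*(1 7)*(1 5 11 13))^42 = (13)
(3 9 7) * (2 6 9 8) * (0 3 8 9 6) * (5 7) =(0 3 9 5 7 8 2) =[3, 1, 0, 9, 4, 7, 6, 8, 2, 5]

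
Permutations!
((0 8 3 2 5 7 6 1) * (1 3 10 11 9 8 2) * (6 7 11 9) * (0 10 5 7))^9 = ((0 2 7)(1 10 9 8 5 11 6 3))^9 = (1 10 9 8 5 11 6 3)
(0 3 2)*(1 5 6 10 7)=(0 3 2)(1 5 6 10 7)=[3, 5, 0, 2, 4, 6, 10, 1, 8, 9, 7]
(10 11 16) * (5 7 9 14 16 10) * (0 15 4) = [15, 1, 2, 3, 0, 7, 6, 9, 8, 14, 11, 10, 12, 13, 16, 4, 5] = (0 15 4)(5 7 9 14 16)(10 11)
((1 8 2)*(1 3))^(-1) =((1 8 2 3))^(-1) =(1 3 2 8)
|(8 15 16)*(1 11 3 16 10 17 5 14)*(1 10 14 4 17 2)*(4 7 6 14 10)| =|(1 11 3 16 8 15 10 2)(4 17 5 7 6 14)| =24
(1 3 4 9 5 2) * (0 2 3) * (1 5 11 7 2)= (0 1)(2 5 3 4 9 11 7)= [1, 0, 5, 4, 9, 3, 6, 2, 8, 11, 10, 7]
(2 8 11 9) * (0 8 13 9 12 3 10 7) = (0 8 11 12 3 10 7)(2 13 9) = [8, 1, 13, 10, 4, 5, 6, 0, 11, 2, 7, 12, 3, 9]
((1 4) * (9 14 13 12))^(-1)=((1 4)(9 14 13 12))^(-1)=(1 4)(9 12 13 14)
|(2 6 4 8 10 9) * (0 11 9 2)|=15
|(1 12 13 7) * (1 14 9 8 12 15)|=|(1 15)(7 14 9 8 12 13)|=6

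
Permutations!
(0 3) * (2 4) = (0 3)(2 4) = [3, 1, 4, 0, 2]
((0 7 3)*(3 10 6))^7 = ((0 7 10 6 3))^7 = (0 10 3 7 6)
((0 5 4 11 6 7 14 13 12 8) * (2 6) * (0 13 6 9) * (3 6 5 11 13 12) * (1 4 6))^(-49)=(0 9 2 11)(1 3 13 4)(5 14 7 6)(8 12)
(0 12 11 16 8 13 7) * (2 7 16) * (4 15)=[12, 1, 7, 3, 15, 5, 6, 0, 13, 9, 10, 2, 11, 16, 14, 4, 8]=(0 12 11 2 7)(4 15)(8 13 16)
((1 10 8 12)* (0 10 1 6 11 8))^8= (12)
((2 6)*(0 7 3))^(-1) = (0 3 7)(2 6)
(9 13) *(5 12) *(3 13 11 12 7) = (3 13 9 11 12 5 7) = [0, 1, 2, 13, 4, 7, 6, 3, 8, 11, 10, 12, 5, 9]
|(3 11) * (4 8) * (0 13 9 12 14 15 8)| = 8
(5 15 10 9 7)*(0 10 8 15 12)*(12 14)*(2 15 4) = (0 10 9 7 5 14 12)(2 15 8 4) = [10, 1, 15, 3, 2, 14, 6, 5, 4, 7, 9, 11, 0, 13, 12, 8]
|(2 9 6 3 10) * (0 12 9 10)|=|(0 12 9 6 3)(2 10)|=10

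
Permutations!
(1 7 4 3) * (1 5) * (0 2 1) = (0 2 1 7 4 3 5) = [2, 7, 1, 5, 3, 0, 6, 4]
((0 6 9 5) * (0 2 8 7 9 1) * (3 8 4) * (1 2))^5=(0 8)(1 3)(2 9)(4 5)(6 7)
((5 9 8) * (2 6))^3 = ((2 6)(5 9 8))^3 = (9)(2 6)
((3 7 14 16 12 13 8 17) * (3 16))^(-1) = ((3 7 14)(8 17 16 12 13))^(-1) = (3 14 7)(8 13 12 16 17)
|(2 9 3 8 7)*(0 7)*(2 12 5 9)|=|(0 7 12 5 9 3 8)|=7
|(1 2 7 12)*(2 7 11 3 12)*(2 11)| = 5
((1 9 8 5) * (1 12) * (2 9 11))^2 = ((1 11 2 9 8 5 12))^2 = (1 2 8 12 11 9 5)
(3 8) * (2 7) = (2 7)(3 8) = [0, 1, 7, 8, 4, 5, 6, 2, 3]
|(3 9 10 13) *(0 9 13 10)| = |(0 9)(3 13)| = 2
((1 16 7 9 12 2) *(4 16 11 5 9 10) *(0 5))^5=((0 5 9 12 2 1 11)(4 16 7 10))^5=(0 1 12 5 11 2 9)(4 16 7 10)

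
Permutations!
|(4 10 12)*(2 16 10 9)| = 6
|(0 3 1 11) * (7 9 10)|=|(0 3 1 11)(7 9 10)|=12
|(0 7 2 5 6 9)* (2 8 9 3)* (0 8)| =4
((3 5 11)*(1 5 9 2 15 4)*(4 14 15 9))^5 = (2 9)(14 15) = ((1 5 11 3 4)(2 9)(14 15))^5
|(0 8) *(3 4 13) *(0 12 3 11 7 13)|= |(0 8 12 3 4)(7 13 11)|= 15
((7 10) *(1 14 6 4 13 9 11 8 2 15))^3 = (1 4 11 15 6 9 2 14 13 8)(7 10)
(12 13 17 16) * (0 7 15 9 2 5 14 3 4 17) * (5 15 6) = [7, 1, 15, 4, 17, 14, 5, 6, 8, 2, 10, 11, 13, 0, 3, 9, 12, 16] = (0 7 6 5 14 3 4 17 16 12 13)(2 15 9)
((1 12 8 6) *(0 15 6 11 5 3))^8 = (0 3 5 11 8 12 1 6 15) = ((0 15 6 1 12 8 11 5 3))^8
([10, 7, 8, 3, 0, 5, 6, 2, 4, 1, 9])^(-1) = (0 4 8 2 7 1 9 10)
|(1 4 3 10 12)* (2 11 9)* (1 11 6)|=|(1 4 3 10 12 11 9 2 6)|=9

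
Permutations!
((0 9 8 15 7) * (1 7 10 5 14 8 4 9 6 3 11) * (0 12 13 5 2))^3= ((0 6 3 11 1 7 12 13 5 14 8 15 10 2)(4 9))^3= (0 11 12 14 10 6 1 13 8 2 3 7 5 15)(4 9)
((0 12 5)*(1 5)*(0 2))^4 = ((0 12 1 5 2))^4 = (0 2 5 1 12)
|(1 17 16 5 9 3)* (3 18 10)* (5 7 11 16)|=21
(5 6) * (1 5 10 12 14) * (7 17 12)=[0, 5, 2, 3, 4, 6, 10, 17, 8, 9, 7, 11, 14, 13, 1, 15, 16, 12]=(1 5 6 10 7 17 12 14)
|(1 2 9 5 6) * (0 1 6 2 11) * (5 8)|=|(0 1 11)(2 9 8 5)|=12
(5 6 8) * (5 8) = (8)(5 6) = [0, 1, 2, 3, 4, 6, 5, 7, 8]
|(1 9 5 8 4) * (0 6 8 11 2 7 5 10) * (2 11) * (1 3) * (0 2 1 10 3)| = |(11)(0 6 8 4)(1 9 3 10 2 7 5)| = 28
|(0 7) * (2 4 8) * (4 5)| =4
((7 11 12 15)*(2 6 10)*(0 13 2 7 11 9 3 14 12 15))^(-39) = (0 13 2 6 10 7 9 3 14 12)(11 15)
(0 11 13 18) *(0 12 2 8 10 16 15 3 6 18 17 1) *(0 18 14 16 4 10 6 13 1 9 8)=(0 11 1 18 12 2)(3 13 17 9 8 6 14 16 15)(4 10)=[11, 18, 0, 13, 10, 5, 14, 7, 6, 8, 4, 1, 2, 17, 16, 3, 15, 9, 12]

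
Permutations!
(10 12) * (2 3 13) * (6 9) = (2 3 13)(6 9)(10 12) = [0, 1, 3, 13, 4, 5, 9, 7, 8, 6, 12, 11, 10, 2]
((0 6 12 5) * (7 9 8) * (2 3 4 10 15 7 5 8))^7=((0 6 12 8 5)(2 3 4 10 15 7 9))^7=(15)(0 12 5 6 8)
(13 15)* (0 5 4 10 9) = [5, 1, 2, 3, 10, 4, 6, 7, 8, 0, 9, 11, 12, 15, 14, 13] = (0 5 4 10 9)(13 15)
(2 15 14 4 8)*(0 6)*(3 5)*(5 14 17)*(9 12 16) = (0 6)(2 15 17 5 3 14 4 8)(9 12 16) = [6, 1, 15, 14, 8, 3, 0, 7, 2, 12, 10, 11, 16, 13, 4, 17, 9, 5]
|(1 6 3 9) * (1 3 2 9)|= |(1 6 2 9 3)|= 5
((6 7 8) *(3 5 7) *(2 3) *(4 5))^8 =(2 3 4 5 7 8 6)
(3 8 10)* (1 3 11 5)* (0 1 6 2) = (0 1 3 8 10 11 5 6 2) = [1, 3, 0, 8, 4, 6, 2, 7, 10, 9, 11, 5]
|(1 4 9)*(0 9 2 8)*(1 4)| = |(0 9 4 2 8)| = 5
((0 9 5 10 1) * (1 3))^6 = (10)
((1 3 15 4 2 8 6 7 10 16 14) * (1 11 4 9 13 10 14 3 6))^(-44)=(1 11)(2 7)(3 10 9)(4 6)(8 14)(13 15 16)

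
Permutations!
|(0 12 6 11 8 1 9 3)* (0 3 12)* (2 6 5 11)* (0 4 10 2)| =30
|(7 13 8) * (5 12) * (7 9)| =4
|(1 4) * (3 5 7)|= |(1 4)(3 5 7)|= 6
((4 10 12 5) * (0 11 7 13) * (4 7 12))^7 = (0 11 12 5 7 13)(4 10)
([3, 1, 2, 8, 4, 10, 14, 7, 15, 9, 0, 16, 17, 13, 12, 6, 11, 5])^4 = (0 6 5 8 12)(3 14 10 15 17)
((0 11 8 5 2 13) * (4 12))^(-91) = ((0 11 8 5 2 13)(4 12))^(-91) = (0 13 2 5 8 11)(4 12)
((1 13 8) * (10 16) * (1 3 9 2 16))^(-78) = ((1 13 8 3 9 2 16 10))^(-78) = (1 8 9 16)(2 10 13 3)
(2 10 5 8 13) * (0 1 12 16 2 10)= [1, 12, 0, 3, 4, 8, 6, 7, 13, 9, 5, 11, 16, 10, 14, 15, 2]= (0 1 12 16 2)(5 8 13 10)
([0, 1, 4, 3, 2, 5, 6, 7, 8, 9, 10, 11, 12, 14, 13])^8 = (14)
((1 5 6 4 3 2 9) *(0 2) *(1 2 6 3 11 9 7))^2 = ((0 6 4 11 9 2 7 1 5 3))^2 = (0 4 9 7 5)(1 3 6 11 2)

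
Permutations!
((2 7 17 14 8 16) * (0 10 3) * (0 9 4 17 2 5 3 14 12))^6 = (0 3 10 9 14 4 8 17 16 12 5)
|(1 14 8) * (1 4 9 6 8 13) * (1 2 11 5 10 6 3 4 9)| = 12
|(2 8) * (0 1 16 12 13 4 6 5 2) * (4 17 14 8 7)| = 40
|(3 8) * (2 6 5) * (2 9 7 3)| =7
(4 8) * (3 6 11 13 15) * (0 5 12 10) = (0 5 12 10)(3 6 11 13 15)(4 8) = [5, 1, 2, 6, 8, 12, 11, 7, 4, 9, 0, 13, 10, 15, 14, 3]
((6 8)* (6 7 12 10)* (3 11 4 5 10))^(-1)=(3 12 7 8 6 10 5 4 11)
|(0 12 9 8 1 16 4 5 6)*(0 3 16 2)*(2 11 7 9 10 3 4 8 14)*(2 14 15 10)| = |(0 12 2)(1 11 7 9 15 10 3 16 8)(4 5 6)| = 9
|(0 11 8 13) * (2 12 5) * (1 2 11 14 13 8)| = 15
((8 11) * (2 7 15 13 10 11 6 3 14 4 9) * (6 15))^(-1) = ((2 7 6 3 14 4 9)(8 15 13 10 11))^(-1) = (2 9 4 14 3 6 7)(8 11 10 13 15)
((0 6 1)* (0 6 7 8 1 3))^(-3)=((0 7 8 1 6 3))^(-3)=(0 1)(3 8)(6 7)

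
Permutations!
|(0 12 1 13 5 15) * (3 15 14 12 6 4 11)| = 30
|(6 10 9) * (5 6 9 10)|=2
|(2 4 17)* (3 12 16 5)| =12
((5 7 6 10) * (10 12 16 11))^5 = ((5 7 6 12 16 11 10))^5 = (5 11 12 7 10 16 6)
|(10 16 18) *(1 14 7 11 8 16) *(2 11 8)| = 14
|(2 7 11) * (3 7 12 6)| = 6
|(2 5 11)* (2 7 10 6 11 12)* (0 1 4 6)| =21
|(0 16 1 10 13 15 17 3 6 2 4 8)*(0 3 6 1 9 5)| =20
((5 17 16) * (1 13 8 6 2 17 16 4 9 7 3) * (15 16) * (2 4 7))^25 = ((1 13 8 6 4 9 2 17 7 3)(5 15 16))^25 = (1 9)(2 13)(3 4)(5 15 16)(6 7)(8 17)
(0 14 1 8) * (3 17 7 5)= [14, 8, 2, 17, 4, 3, 6, 5, 0, 9, 10, 11, 12, 13, 1, 15, 16, 7]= (0 14 1 8)(3 17 7 5)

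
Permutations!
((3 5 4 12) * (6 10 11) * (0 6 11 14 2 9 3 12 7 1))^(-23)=((0 6 10 14 2 9 3 5 4 7 1))^(-23)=(0 1 7 4 5 3 9 2 14 10 6)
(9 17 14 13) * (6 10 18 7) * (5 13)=(5 13 9 17 14)(6 10 18 7)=[0, 1, 2, 3, 4, 13, 10, 6, 8, 17, 18, 11, 12, 9, 5, 15, 16, 14, 7]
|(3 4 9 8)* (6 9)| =|(3 4 6 9 8)| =5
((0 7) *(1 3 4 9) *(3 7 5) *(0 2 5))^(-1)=((1 7 2 5 3 4 9))^(-1)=(1 9 4 3 5 2 7)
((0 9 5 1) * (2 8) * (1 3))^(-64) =(0 9 5 3 1)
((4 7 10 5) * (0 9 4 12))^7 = (12)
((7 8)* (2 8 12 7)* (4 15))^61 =((2 8)(4 15)(7 12))^61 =(2 8)(4 15)(7 12)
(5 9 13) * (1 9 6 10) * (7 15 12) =(1 9 13 5 6 10)(7 15 12) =[0, 9, 2, 3, 4, 6, 10, 15, 8, 13, 1, 11, 7, 5, 14, 12]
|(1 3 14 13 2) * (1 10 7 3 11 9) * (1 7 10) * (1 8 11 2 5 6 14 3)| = |(1 2 8 11 9 7)(5 6 14 13)| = 12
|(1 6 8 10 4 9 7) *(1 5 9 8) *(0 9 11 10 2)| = |(0 9 7 5 11 10 4 8 2)(1 6)| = 18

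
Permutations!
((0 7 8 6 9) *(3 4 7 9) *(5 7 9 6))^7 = ((0 6 3 4 9)(5 7 8))^7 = (0 3 9 6 4)(5 7 8)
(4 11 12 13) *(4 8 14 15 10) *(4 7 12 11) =(7 12 13 8 14 15 10) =[0, 1, 2, 3, 4, 5, 6, 12, 14, 9, 7, 11, 13, 8, 15, 10]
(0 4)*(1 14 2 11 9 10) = (0 4)(1 14 2 11 9 10) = [4, 14, 11, 3, 0, 5, 6, 7, 8, 10, 1, 9, 12, 13, 2]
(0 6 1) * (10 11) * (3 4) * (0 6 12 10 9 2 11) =[12, 6, 11, 4, 3, 5, 1, 7, 8, 2, 0, 9, 10] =(0 12 10)(1 6)(2 11 9)(3 4)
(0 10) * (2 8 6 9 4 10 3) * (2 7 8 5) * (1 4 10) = (0 3 7 8 6 9 10)(1 4)(2 5) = [3, 4, 5, 7, 1, 2, 9, 8, 6, 10, 0]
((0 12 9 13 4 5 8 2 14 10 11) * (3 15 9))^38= (0 11 10 14 2 8 5 4 13 9 15 3 12)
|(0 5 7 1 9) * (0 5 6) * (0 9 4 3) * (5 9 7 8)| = |(9)(0 6 7 1 4 3)(5 8)| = 6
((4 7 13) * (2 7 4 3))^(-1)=((2 7 13 3))^(-1)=(2 3 13 7)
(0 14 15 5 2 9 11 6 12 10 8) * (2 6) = (0 14 15 5 6 12 10 8)(2 9 11) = [14, 1, 9, 3, 4, 6, 12, 7, 0, 11, 8, 2, 10, 13, 15, 5]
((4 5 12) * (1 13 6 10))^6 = ((1 13 6 10)(4 5 12))^6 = (1 6)(10 13)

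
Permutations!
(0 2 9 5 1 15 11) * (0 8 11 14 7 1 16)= (0 2 9 5 16)(1 15 14 7)(8 11)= [2, 15, 9, 3, 4, 16, 6, 1, 11, 5, 10, 8, 12, 13, 7, 14, 0]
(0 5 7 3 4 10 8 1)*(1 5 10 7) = (0 10 8 5 1)(3 4 7) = [10, 0, 2, 4, 7, 1, 6, 3, 5, 9, 8]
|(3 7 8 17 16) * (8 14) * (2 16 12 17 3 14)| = |(2 16 14 8 3 7)(12 17)| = 6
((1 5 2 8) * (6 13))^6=((1 5 2 8)(6 13))^6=(13)(1 2)(5 8)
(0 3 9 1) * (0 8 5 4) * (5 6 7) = [3, 8, 2, 9, 0, 4, 7, 5, 6, 1] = (0 3 9 1 8 6 7 5 4)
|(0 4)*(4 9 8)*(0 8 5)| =6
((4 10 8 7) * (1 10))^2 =(1 8 4 10 7)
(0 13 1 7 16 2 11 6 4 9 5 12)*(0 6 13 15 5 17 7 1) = [15, 1, 11, 3, 9, 12, 4, 16, 8, 17, 10, 13, 6, 0, 14, 5, 2, 7] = (0 15 5 12 6 4 9 17 7 16 2 11 13)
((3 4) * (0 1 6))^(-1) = ((0 1 6)(3 4))^(-1) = (0 6 1)(3 4)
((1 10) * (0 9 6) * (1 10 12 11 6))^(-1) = (0 6 11 12 1 9)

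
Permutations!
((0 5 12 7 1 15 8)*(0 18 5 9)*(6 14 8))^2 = ((0 9)(1 15 6 14 8 18 5 12 7))^2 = (1 6 8 5 7 15 14 18 12)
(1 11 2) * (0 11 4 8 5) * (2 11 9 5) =(11)(0 9 5)(1 4 8 2) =[9, 4, 1, 3, 8, 0, 6, 7, 2, 5, 10, 11]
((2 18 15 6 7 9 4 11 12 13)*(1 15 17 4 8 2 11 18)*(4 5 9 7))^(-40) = ((1 15 6 4 18 17 5 9 8 2)(11 12 13))^(-40) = (18)(11 13 12)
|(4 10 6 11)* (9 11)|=5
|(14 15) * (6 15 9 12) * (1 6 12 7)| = 6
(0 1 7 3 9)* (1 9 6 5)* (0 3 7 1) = [9, 1, 2, 6, 4, 0, 5, 7, 8, 3] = (0 9 3 6 5)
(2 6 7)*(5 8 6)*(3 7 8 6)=(2 5 6 8 3 7)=[0, 1, 5, 7, 4, 6, 8, 2, 3]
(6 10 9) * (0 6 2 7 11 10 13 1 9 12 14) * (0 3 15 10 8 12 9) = (0 6 13 1)(2 7 11 8 12 14 3 15 10 9) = [6, 0, 7, 15, 4, 5, 13, 11, 12, 2, 9, 8, 14, 1, 3, 10]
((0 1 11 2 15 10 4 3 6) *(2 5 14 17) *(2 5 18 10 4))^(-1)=((0 1 11 18 10 2 15 4 3 6)(5 14 17))^(-1)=(0 6 3 4 15 2 10 18 11 1)(5 17 14)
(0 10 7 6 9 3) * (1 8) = (0 10 7 6 9 3)(1 8) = [10, 8, 2, 0, 4, 5, 9, 6, 1, 3, 7]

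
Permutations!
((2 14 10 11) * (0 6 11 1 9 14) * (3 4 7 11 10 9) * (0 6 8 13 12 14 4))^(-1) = ((0 8 13 12 14 9 4 7 11 2 6 10 1 3))^(-1) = (0 3 1 10 6 2 11 7 4 9 14 12 13 8)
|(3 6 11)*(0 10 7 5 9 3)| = |(0 10 7 5 9 3 6 11)| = 8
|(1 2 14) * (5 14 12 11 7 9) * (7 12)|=6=|(1 2 7 9 5 14)(11 12)|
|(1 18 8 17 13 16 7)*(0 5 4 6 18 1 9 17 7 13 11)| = 10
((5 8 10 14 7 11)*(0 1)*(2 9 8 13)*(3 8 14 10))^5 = (0 1)(2 5 7 9 13 11 14)(3 8)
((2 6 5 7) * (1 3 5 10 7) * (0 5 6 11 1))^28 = ((0 5)(1 3 6 10 7 2 11))^28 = (11)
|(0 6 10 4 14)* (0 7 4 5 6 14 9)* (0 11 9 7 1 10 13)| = 14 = |(0 14 1 10 5 6 13)(4 7)(9 11)|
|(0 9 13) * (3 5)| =6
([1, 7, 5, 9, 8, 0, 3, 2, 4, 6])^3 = (9)(0 2 1 5 7)(4 8)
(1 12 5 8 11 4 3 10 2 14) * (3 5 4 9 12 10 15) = (1 10 2 14)(3 15)(4 5 8 11 9 12) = [0, 10, 14, 15, 5, 8, 6, 7, 11, 12, 2, 9, 4, 13, 1, 3]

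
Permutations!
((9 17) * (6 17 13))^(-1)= ((6 17 9 13))^(-1)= (6 13 9 17)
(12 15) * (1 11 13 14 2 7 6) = [0, 11, 7, 3, 4, 5, 1, 6, 8, 9, 10, 13, 15, 14, 2, 12] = (1 11 13 14 2 7 6)(12 15)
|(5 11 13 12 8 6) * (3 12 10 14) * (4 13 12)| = |(3 4 13 10 14)(5 11 12 8 6)| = 5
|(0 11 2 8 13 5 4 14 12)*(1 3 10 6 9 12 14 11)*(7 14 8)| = 56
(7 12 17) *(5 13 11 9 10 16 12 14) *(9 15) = (5 13 11 15 9 10 16 12 17 7 14) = [0, 1, 2, 3, 4, 13, 6, 14, 8, 10, 16, 15, 17, 11, 5, 9, 12, 7]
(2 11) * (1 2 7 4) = (1 2 11 7 4) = [0, 2, 11, 3, 1, 5, 6, 4, 8, 9, 10, 7]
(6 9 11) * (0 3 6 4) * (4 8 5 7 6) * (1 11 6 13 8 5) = (0 3 4)(1 11 5 7 13 8)(6 9) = [3, 11, 2, 4, 0, 7, 9, 13, 1, 6, 10, 5, 12, 8]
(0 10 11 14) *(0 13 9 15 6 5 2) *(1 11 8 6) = (0 10 8 6 5 2)(1 11 14 13 9 15) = [10, 11, 0, 3, 4, 2, 5, 7, 6, 15, 8, 14, 12, 9, 13, 1]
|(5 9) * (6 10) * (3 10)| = |(3 10 6)(5 9)| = 6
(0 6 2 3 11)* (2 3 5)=[6, 1, 5, 11, 4, 2, 3, 7, 8, 9, 10, 0]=(0 6 3 11)(2 5)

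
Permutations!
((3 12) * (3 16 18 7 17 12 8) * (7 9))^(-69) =((3 8)(7 17 12 16 18 9))^(-69) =(3 8)(7 16)(9 12)(17 18)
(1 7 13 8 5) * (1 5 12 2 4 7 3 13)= [0, 3, 4, 13, 7, 5, 6, 1, 12, 9, 10, 11, 2, 8]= (1 3 13 8 12 2 4 7)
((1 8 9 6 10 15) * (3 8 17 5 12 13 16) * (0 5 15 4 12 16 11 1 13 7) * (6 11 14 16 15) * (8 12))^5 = (0 16 5 3 15 12 13 7 14)(1 8 6 11 4 17 9 10)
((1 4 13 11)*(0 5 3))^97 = ((0 5 3)(1 4 13 11))^97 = (0 5 3)(1 4 13 11)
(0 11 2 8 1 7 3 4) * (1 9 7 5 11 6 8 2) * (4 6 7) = (0 7 3 6 8 9 4)(1 5 11) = [7, 5, 2, 6, 0, 11, 8, 3, 9, 4, 10, 1]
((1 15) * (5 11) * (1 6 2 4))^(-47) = ((1 15 6 2 4)(5 11))^(-47) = (1 2 15 4 6)(5 11)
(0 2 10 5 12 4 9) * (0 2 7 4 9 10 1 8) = [7, 8, 1, 3, 10, 12, 6, 4, 0, 2, 5, 11, 9] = (0 7 4 10 5 12 9 2 1 8)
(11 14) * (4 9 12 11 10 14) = (4 9 12 11)(10 14) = [0, 1, 2, 3, 9, 5, 6, 7, 8, 12, 14, 4, 11, 13, 10]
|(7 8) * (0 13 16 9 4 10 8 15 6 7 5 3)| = |(0 13 16 9 4 10 8 5 3)(6 7 15)| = 9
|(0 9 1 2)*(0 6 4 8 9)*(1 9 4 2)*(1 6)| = |(9)(1 6 2)(4 8)| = 6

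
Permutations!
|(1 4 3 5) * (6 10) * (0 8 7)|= 12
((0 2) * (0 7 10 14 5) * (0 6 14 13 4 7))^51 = ((0 2)(4 7 10 13)(5 6 14))^51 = (14)(0 2)(4 13 10 7)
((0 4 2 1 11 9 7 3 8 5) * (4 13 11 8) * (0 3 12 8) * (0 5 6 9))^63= (13)(1 4 5 2 3)(6 12 9 8 7)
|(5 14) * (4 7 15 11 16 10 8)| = 14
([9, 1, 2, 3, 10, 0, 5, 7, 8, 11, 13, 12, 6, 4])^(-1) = (0 5 6 12 11 9)(4 13 10)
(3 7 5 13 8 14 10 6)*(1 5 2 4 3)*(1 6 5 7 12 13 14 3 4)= [0, 7, 1, 12, 4, 14, 6, 2, 3, 9, 5, 11, 13, 8, 10]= (1 7 2)(3 12 13 8)(5 14 10)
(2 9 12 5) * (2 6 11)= (2 9 12 5 6 11)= [0, 1, 9, 3, 4, 6, 11, 7, 8, 12, 10, 2, 5]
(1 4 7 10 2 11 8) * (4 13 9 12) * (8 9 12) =(1 13 12 4 7 10 2 11 9 8) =[0, 13, 11, 3, 7, 5, 6, 10, 1, 8, 2, 9, 4, 12]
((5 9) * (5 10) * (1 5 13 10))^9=((1 5 9)(10 13))^9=(10 13)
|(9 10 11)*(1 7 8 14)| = 12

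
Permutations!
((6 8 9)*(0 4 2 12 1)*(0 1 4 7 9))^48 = (12)(0 6 7 8 9)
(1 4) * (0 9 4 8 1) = (0 9 4)(1 8) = [9, 8, 2, 3, 0, 5, 6, 7, 1, 4]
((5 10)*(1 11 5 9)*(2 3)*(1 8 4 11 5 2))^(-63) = ((1 5 10 9 8 4 11 2 3))^(-63) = (11)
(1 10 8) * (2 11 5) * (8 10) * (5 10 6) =(1 8)(2 11 10 6 5) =[0, 8, 11, 3, 4, 2, 5, 7, 1, 9, 6, 10]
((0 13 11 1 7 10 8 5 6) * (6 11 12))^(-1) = ((0 13 12 6)(1 7 10 8 5 11))^(-1) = (0 6 12 13)(1 11 5 8 10 7)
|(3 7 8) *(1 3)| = 4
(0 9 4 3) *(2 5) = (0 9 4 3)(2 5) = [9, 1, 5, 0, 3, 2, 6, 7, 8, 4]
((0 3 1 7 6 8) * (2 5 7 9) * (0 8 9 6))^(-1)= ((0 3 1 6 9 2 5 7))^(-1)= (0 7 5 2 9 6 1 3)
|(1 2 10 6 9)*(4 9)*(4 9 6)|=6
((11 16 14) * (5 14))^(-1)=(5 16 11 14)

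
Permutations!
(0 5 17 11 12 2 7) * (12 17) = (0 5 12 2 7)(11 17) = [5, 1, 7, 3, 4, 12, 6, 0, 8, 9, 10, 17, 2, 13, 14, 15, 16, 11]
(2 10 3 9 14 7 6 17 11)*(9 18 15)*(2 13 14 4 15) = [0, 1, 10, 18, 15, 5, 17, 6, 8, 4, 3, 13, 12, 14, 7, 9, 16, 11, 2] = (2 10 3 18)(4 15 9)(6 17 11 13 14 7)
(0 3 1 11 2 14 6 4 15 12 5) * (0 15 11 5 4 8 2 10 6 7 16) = (0 3 1 5 15 12 4 11 10 6 8 2 14 7 16) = [3, 5, 14, 1, 11, 15, 8, 16, 2, 9, 6, 10, 4, 13, 7, 12, 0]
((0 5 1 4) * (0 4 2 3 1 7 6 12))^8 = ((0 5 7 6 12)(1 2 3))^8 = (0 6 5 12 7)(1 3 2)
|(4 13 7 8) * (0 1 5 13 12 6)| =|(0 1 5 13 7 8 4 12 6)| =9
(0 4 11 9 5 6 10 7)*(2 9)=(0 4 11 2 9 5 6 10 7)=[4, 1, 9, 3, 11, 6, 10, 0, 8, 5, 7, 2]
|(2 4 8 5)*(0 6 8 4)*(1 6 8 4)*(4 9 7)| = 20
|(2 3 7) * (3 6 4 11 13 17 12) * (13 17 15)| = 8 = |(2 6 4 11 17 12 3 7)(13 15)|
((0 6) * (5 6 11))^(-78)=((0 11 5 6))^(-78)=(0 5)(6 11)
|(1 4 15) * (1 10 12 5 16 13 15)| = |(1 4)(5 16 13 15 10 12)| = 6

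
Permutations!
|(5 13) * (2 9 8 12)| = 4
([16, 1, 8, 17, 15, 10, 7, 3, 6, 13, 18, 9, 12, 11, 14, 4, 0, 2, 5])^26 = (2 6 3)(5 18 10)(7 17 8)(9 11 13)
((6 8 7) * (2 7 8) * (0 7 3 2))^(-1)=(8)(0 6 7)(2 3)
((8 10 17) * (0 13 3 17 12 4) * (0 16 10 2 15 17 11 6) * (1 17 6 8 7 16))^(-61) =((0 13 3 11 8 2 15 6)(1 17 7 16 10 12 4))^(-61) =(0 11 15 13 8 6 3 2)(1 7 10 4 17 16 12)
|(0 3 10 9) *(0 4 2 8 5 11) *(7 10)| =|(0 3 7 10 9 4 2 8 5 11)| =10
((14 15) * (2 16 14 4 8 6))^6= (2 6 8 4 15 14 16)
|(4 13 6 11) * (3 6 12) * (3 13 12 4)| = 3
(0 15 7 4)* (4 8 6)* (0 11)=(0 15 7 8 6 4 11)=[15, 1, 2, 3, 11, 5, 4, 8, 6, 9, 10, 0, 12, 13, 14, 7]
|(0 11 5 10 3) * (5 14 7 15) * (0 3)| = 7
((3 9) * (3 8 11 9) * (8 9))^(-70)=((8 11))^(-70)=(11)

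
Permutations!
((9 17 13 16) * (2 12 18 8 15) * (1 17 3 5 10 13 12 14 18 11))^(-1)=((1 17 12 11)(2 14 18 8 15)(3 5 10 13 16 9))^(-1)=(1 11 12 17)(2 15 8 18 14)(3 9 16 13 10 5)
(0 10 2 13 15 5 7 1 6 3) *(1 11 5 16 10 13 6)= (0 13 15 16 10 2 6 3)(5 7 11)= [13, 1, 6, 0, 4, 7, 3, 11, 8, 9, 2, 5, 12, 15, 14, 16, 10]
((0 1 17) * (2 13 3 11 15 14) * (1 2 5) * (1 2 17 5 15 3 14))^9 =((0 17)(1 5 2 13 14 15)(3 11))^9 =(0 17)(1 13)(2 15)(3 11)(5 14)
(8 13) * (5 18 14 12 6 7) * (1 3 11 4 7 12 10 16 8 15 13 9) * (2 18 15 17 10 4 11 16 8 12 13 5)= [0, 3, 18, 16, 7, 15, 13, 2, 9, 1, 8, 11, 6, 17, 4, 5, 12, 10, 14]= (1 3 16 12 6 13 17 10 8 9)(2 18 14 4 7)(5 15)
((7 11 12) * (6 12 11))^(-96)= (12)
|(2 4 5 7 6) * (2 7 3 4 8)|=6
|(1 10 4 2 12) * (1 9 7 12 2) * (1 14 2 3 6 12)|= |(1 10 4 14 2 3 6 12 9 7)|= 10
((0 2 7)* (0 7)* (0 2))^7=((7))^7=(7)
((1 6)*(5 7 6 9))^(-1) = ((1 9 5 7 6))^(-1) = (1 6 7 5 9)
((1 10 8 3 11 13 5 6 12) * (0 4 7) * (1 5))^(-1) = (0 7 4)(1 13 11 3 8 10)(5 12 6) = ((0 4 7)(1 10 8 3 11 13)(5 6 12))^(-1)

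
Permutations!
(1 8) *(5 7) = (1 8)(5 7) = [0, 8, 2, 3, 4, 7, 6, 5, 1]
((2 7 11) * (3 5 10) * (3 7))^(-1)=((2 3 5 10 7 11))^(-1)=(2 11 7 10 5 3)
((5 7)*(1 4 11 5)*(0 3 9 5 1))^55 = (1 4 11)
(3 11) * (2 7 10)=(2 7 10)(3 11)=[0, 1, 7, 11, 4, 5, 6, 10, 8, 9, 2, 3]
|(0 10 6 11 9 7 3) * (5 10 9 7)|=8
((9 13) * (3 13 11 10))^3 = (3 11 13 10 9)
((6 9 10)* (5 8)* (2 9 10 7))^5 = ((2 9 7)(5 8)(6 10))^5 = (2 7 9)(5 8)(6 10)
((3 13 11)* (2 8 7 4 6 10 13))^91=(2 8 7 4 6 10 13 11 3)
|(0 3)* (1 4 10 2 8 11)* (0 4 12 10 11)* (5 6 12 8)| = 30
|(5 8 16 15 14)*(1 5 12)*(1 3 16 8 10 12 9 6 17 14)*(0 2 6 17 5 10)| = |(0 2 6 5)(1 10 12 3 16 15)(9 17 14)| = 12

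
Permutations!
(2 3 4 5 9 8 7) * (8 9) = (9)(2 3 4 5 8 7) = [0, 1, 3, 4, 5, 8, 6, 2, 7, 9]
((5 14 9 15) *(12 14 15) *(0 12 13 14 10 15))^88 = ((0 12 10 15 5)(9 13 14))^88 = (0 15 12 5 10)(9 13 14)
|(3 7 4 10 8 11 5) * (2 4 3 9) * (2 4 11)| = 14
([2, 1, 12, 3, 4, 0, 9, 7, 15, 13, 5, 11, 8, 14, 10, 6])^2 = [12, 1, 8, 3, 4, 2, 13, 7, 6, 14, 0, 11, 15, 10, 5, 9]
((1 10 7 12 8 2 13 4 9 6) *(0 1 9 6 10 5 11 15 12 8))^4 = ((0 1 5 11 15 12)(2 13 4 6 9 10 7 8))^4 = (0 15 5)(1 12 11)(2 9)(4 7)(6 8)(10 13)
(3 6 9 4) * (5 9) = (3 6 5 9 4) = [0, 1, 2, 6, 3, 9, 5, 7, 8, 4]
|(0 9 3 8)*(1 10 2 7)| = 4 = |(0 9 3 8)(1 10 2 7)|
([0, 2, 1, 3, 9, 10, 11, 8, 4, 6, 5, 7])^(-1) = [0, 2, 1, 3, 8, 10, 9, 11, 7, 4, 5, 6]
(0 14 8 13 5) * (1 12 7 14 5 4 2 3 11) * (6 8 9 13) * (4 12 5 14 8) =[14, 5, 3, 11, 2, 0, 4, 8, 6, 13, 10, 1, 7, 12, 9] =(0 14 9 13 12 7 8 6 4 2 3 11 1 5)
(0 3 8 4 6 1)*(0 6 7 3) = (1 6)(3 8 4 7) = [0, 6, 2, 8, 7, 5, 1, 3, 4]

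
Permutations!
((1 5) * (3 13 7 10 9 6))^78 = (13)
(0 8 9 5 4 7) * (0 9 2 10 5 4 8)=(2 10 5 8)(4 7 9)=[0, 1, 10, 3, 7, 8, 6, 9, 2, 4, 5]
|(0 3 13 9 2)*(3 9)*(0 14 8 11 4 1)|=8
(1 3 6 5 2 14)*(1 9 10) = (1 3 6 5 2 14 9 10) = [0, 3, 14, 6, 4, 2, 5, 7, 8, 10, 1, 11, 12, 13, 9]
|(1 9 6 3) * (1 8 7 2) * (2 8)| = 10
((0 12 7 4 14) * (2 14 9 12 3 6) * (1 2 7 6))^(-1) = (0 14 2 1 3)(4 7 6 12 9) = ((0 3 1 2 14)(4 9 12 6 7))^(-1)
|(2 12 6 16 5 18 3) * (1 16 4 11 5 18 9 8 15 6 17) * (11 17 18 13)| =44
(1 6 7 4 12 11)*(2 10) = (1 6 7 4 12 11)(2 10) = [0, 6, 10, 3, 12, 5, 7, 4, 8, 9, 2, 1, 11]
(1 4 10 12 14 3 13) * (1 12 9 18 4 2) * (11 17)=[0, 2, 1, 13, 10, 5, 6, 7, 8, 18, 9, 17, 14, 12, 3, 15, 16, 11, 4]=(1 2)(3 13 12 14)(4 10 9 18)(11 17)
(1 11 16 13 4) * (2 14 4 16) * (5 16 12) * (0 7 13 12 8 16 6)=(0 7 13 8 16 12 5 6)(1 11 2 14 4)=[7, 11, 14, 3, 1, 6, 0, 13, 16, 9, 10, 2, 5, 8, 4, 15, 12]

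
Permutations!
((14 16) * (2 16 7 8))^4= ((2 16 14 7 8))^4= (2 8 7 14 16)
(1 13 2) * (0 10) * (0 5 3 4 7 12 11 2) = (0 10 5 3 4 7 12 11 2 1 13) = [10, 13, 1, 4, 7, 3, 6, 12, 8, 9, 5, 2, 11, 0]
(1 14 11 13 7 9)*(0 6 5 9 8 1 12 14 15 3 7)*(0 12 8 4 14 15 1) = (0 6 5 9 8)(3 7 4 14 11 13 12 15) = [6, 1, 2, 7, 14, 9, 5, 4, 0, 8, 10, 13, 15, 12, 11, 3]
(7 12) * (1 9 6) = (1 9 6)(7 12) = [0, 9, 2, 3, 4, 5, 1, 12, 8, 6, 10, 11, 7]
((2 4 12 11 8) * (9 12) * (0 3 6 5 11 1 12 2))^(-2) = (12)(0 11 6)(2 4 9)(3 8 5)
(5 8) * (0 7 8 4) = (0 7 8 5 4) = [7, 1, 2, 3, 0, 4, 6, 8, 5]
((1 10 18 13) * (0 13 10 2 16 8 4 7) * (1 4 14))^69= ((0 13 4 7)(1 2 16 8 14)(10 18))^69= (0 13 4 7)(1 14 8 16 2)(10 18)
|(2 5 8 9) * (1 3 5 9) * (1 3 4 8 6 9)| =|(1 4 8 3 5 6 9 2)| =8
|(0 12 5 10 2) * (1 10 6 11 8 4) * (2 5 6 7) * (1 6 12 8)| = 10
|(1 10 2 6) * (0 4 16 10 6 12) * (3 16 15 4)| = |(0 3 16 10 2 12)(1 6)(4 15)| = 6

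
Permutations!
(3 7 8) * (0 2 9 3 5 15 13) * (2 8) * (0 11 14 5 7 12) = [8, 1, 9, 12, 4, 15, 6, 2, 7, 3, 10, 14, 0, 11, 5, 13] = (0 8 7 2 9 3 12)(5 15 13 11 14)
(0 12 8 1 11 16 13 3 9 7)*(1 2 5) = (0 12 8 2 5 1 11 16 13 3 9 7) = [12, 11, 5, 9, 4, 1, 6, 0, 2, 7, 10, 16, 8, 3, 14, 15, 13]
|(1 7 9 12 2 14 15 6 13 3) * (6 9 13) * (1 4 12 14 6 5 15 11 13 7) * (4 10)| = |(2 6 5 15 9 14 11 13 3 10 4 12)| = 12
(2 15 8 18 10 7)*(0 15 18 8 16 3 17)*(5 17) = (0 15 16 3 5 17)(2 18 10 7) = [15, 1, 18, 5, 4, 17, 6, 2, 8, 9, 7, 11, 12, 13, 14, 16, 3, 0, 10]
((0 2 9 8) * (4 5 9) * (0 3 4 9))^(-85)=((0 2 9 8 3 4 5))^(-85)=(0 5 4 3 8 9 2)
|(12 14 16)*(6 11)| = 6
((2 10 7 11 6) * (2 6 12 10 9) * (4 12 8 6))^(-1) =((2 9)(4 12 10 7 11 8 6))^(-1) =(2 9)(4 6 8 11 7 10 12)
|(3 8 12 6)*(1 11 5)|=12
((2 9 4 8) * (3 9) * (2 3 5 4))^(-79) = (2 9 3 8 4 5)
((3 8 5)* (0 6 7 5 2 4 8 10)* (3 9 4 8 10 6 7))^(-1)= (0 10 4 9 5 7)(2 8)(3 6)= ((0 7 5 9 4 10)(2 8)(3 6))^(-1)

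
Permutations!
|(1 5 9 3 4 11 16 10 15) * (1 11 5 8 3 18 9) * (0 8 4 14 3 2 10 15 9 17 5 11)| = |(0 8 2 10 9 18 17 5 1 4 11 16 15)(3 14)| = 26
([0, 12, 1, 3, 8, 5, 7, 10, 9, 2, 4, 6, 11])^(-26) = [0, 7, 6, 3, 1, 5, 8, 9, 12, 11, 2, 4, 10]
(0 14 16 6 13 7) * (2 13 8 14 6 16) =(16)(0 6 8 14 2 13 7) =[6, 1, 13, 3, 4, 5, 8, 0, 14, 9, 10, 11, 12, 7, 2, 15, 16]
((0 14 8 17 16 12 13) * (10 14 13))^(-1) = (0 13)(8 14 10 12 16 17)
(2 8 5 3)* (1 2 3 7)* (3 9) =(1 2 8 5 7)(3 9) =[0, 2, 8, 9, 4, 7, 6, 1, 5, 3]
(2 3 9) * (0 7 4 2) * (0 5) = (0 7 4 2 3 9 5) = [7, 1, 3, 9, 2, 0, 6, 4, 8, 5]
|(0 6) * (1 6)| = 3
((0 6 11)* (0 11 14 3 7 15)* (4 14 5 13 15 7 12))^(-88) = (0 5 15 6 13)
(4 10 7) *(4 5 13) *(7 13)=(4 10 13)(5 7)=[0, 1, 2, 3, 10, 7, 6, 5, 8, 9, 13, 11, 12, 4]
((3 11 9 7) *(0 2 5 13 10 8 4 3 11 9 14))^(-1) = (0 14 11 7 9 3 4 8 10 13 5 2)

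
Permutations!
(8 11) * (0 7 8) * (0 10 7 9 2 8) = (0 9 2 8 11 10 7) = [9, 1, 8, 3, 4, 5, 6, 0, 11, 2, 7, 10]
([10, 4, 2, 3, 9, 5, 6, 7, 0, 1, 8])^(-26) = (0 10 8)(1 4 9)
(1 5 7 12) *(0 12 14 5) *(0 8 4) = (0 12 1 8 4)(5 7 14) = [12, 8, 2, 3, 0, 7, 6, 14, 4, 9, 10, 11, 1, 13, 5]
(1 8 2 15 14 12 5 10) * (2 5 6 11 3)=(1 8 5 10)(2 15 14 12 6 11 3)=[0, 8, 15, 2, 4, 10, 11, 7, 5, 9, 1, 3, 6, 13, 12, 14]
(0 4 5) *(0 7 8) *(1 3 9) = (0 4 5 7 8)(1 3 9) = [4, 3, 2, 9, 5, 7, 6, 8, 0, 1]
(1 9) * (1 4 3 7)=(1 9 4 3 7)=[0, 9, 2, 7, 3, 5, 6, 1, 8, 4]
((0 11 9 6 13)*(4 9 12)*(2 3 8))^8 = ((0 11 12 4 9 6 13)(2 3 8))^8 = (0 11 12 4 9 6 13)(2 8 3)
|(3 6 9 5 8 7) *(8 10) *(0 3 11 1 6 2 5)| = 11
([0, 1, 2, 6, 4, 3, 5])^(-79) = (3 5 6)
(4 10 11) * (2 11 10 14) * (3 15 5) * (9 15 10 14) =(2 11 4 9 15 5 3 10 14) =[0, 1, 11, 10, 9, 3, 6, 7, 8, 15, 14, 4, 12, 13, 2, 5]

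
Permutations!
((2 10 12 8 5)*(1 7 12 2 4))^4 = ((1 7 12 8 5 4)(2 10))^4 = (1 5 12)(4 8 7)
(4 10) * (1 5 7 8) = (1 5 7 8)(4 10) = [0, 5, 2, 3, 10, 7, 6, 8, 1, 9, 4]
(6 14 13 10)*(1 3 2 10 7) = (1 3 2 10 6 14 13 7) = [0, 3, 10, 2, 4, 5, 14, 1, 8, 9, 6, 11, 12, 7, 13]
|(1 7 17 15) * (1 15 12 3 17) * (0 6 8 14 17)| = |(0 6 8 14 17 12 3)(1 7)| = 14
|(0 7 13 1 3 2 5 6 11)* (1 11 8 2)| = 4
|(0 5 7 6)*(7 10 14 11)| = |(0 5 10 14 11 7 6)| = 7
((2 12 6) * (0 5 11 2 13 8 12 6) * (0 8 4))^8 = (0 5 11 2 6 13 4) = ((0 5 11 2 6 13 4)(8 12))^8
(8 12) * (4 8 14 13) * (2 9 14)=(2 9 14 13 4 8 12)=[0, 1, 9, 3, 8, 5, 6, 7, 12, 14, 10, 11, 2, 4, 13]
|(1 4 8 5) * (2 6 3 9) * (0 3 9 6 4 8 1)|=|(0 3 6 9 2 4 1 8 5)|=9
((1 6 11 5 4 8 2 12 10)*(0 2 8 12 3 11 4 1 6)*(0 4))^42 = ((0 2 3 11 5 1 4 12 10 6))^42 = (0 3 5 4 10)(1 12 6 2 11)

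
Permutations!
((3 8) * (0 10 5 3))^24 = (0 8 3 5 10)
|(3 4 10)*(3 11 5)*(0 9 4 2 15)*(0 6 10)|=21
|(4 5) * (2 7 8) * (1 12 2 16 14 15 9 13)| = |(1 12 2 7 8 16 14 15 9 13)(4 5)| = 10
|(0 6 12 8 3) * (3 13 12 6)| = 6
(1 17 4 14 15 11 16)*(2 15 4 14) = (1 17 14 4 2 15 11 16) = [0, 17, 15, 3, 2, 5, 6, 7, 8, 9, 10, 16, 12, 13, 4, 11, 1, 14]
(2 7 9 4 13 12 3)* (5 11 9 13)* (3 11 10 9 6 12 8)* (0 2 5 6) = [2, 1, 7, 5, 6, 10, 12, 13, 3, 4, 9, 0, 11, 8] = (0 2 7 13 8 3 5 10 9 4 6 12 11)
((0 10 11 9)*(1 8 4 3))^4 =(11)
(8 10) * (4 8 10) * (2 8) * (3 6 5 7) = [0, 1, 8, 6, 2, 7, 5, 3, 4, 9, 10] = (10)(2 8 4)(3 6 5 7)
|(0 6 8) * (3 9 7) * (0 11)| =12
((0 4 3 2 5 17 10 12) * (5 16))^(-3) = (0 17 2)(3 12 5)(4 10 16)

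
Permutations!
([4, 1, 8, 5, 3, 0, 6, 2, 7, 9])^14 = (9)(0 3)(2 7 8)(4 5)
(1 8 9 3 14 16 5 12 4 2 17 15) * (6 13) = (1 8 9 3 14 16 5 12 4 2 17 15)(6 13) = [0, 8, 17, 14, 2, 12, 13, 7, 9, 3, 10, 11, 4, 6, 16, 1, 5, 15]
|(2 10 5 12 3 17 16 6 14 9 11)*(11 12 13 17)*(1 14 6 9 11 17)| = 35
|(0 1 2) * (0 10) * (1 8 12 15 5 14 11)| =10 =|(0 8 12 15 5 14 11 1 2 10)|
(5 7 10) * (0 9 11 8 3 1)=[9, 0, 2, 1, 4, 7, 6, 10, 3, 11, 5, 8]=(0 9 11 8 3 1)(5 7 10)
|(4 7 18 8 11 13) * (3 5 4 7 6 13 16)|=|(3 5 4 6 13 7 18 8 11 16)|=10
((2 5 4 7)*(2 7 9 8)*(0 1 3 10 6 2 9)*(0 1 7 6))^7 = ((0 7 6 2 5 4 1 3 10)(8 9))^7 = (0 3 4 2 7 10 1 5 6)(8 9)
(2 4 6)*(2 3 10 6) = [0, 1, 4, 10, 2, 5, 3, 7, 8, 9, 6] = (2 4)(3 10 6)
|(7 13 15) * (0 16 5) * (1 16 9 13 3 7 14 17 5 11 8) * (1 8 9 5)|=8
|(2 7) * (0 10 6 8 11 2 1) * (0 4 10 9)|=|(0 9)(1 4 10 6 8 11 2 7)|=8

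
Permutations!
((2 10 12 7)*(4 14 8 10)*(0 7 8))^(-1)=(0 14 4 2 7)(8 12 10)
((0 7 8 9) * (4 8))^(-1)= (0 9 8 4 7)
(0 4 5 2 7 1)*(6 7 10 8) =(0 4 5 2 10 8 6 7 1) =[4, 0, 10, 3, 5, 2, 7, 1, 6, 9, 8]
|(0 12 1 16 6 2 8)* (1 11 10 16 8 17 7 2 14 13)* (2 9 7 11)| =12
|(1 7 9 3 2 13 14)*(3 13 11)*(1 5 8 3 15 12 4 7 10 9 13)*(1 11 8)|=33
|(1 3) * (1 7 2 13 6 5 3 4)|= |(1 4)(2 13 6 5 3 7)|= 6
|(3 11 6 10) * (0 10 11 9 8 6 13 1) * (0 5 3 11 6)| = 9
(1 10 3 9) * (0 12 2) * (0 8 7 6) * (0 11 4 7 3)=[12, 10, 8, 9, 7, 5, 11, 6, 3, 1, 0, 4, 2]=(0 12 2 8 3 9 1 10)(4 7 6 11)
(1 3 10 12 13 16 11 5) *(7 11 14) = (1 3 10 12 13 16 14 7 11 5) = [0, 3, 2, 10, 4, 1, 6, 11, 8, 9, 12, 5, 13, 16, 7, 15, 14]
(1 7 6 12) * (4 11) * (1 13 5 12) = (1 7 6)(4 11)(5 12 13) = [0, 7, 2, 3, 11, 12, 1, 6, 8, 9, 10, 4, 13, 5]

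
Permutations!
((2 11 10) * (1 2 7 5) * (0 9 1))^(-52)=((0 9 1 2 11 10 7 5))^(-52)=(0 11)(1 7)(2 5)(9 10)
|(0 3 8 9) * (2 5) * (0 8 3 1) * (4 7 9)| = 4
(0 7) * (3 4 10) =(0 7)(3 4 10) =[7, 1, 2, 4, 10, 5, 6, 0, 8, 9, 3]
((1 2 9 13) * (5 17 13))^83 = ((1 2 9 5 17 13))^83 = (1 13 17 5 9 2)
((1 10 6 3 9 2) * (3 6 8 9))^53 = ((1 10 8 9 2))^53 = (1 9 10 2 8)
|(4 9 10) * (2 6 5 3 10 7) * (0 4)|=9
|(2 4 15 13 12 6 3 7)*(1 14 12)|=10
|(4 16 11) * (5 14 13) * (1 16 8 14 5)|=|(1 16 11 4 8 14 13)|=7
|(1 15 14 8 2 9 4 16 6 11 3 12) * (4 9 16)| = |(1 15 14 8 2 16 6 11 3 12)| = 10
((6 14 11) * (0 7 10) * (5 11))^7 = ((0 7 10)(5 11 6 14))^7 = (0 7 10)(5 14 6 11)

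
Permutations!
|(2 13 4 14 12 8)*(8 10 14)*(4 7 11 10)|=|(2 13 7 11 10 14 12 4 8)|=9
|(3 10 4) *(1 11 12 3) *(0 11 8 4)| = |(0 11 12 3 10)(1 8 4)| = 15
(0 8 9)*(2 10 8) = (0 2 10 8 9) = [2, 1, 10, 3, 4, 5, 6, 7, 9, 0, 8]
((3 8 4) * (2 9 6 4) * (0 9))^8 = (0 9 6 4 3 8 2)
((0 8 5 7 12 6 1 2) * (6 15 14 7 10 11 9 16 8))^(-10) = (0 1)(2 6)(5 11 16)(7 15)(8 10 9)(12 14)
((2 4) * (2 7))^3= (7)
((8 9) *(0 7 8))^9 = ((0 7 8 9))^9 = (0 7 8 9)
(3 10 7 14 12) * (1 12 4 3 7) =(1 12 7 14 4 3 10) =[0, 12, 2, 10, 3, 5, 6, 14, 8, 9, 1, 11, 7, 13, 4]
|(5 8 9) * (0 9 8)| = |(0 9 5)| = 3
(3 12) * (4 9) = (3 12)(4 9) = [0, 1, 2, 12, 9, 5, 6, 7, 8, 4, 10, 11, 3]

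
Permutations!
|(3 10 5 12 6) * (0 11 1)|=|(0 11 1)(3 10 5 12 6)|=15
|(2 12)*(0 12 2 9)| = |(0 12 9)| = 3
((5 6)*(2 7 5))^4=(7)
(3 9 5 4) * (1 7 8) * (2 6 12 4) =(1 7 8)(2 6 12 4 3 9 5) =[0, 7, 6, 9, 3, 2, 12, 8, 1, 5, 10, 11, 4]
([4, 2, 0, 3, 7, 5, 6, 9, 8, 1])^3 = [9, 4, 7, 3, 1, 5, 6, 2, 8, 0]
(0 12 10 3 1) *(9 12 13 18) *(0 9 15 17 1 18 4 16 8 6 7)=[13, 9, 2, 18, 16, 5, 7, 0, 6, 12, 3, 11, 10, 4, 14, 17, 8, 1, 15]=(0 13 4 16 8 6 7)(1 9 12 10 3 18 15 17)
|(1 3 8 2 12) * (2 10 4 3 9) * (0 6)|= 4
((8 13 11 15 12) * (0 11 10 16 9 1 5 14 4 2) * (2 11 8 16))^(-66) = ((0 8 13 10 2)(1 5 14 4 11 15 12 16 9))^(-66) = (0 2 10 13 8)(1 12 4)(5 16 11)(9 15 14)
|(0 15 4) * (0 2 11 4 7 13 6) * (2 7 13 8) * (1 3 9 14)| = 20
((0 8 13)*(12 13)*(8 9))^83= (0 12 9 13 8)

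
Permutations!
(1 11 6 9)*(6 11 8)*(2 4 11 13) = (1 8 6 9)(2 4 11 13) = [0, 8, 4, 3, 11, 5, 9, 7, 6, 1, 10, 13, 12, 2]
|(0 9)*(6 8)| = |(0 9)(6 8)| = 2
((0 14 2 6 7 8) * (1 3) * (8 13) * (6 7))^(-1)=(0 8 13 7 2 14)(1 3)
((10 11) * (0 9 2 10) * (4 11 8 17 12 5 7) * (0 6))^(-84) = ((0 9 2 10 8 17 12 5 7 4 11 6))^(-84) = (17)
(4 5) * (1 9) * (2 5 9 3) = (1 3 2 5 4 9) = [0, 3, 5, 2, 9, 4, 6, 7, 8, 1]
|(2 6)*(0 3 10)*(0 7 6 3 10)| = |(0 10 7 6 2 3)| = 6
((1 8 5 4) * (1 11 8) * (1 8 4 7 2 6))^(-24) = (11)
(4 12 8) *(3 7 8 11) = (3 7 8 4 12 11) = [0, 1, 2, 7, 12, 5, 6, 8, 4, 9, 10, 3, 11]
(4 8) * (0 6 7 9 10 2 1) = (0 6 7 9 10 2 1)(4 8) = [6, 0, 1, 3, 8, 5, 7, 9, 4, 10, 2]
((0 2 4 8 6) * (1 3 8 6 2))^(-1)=((0 1 3 8 2 4 6))^(-1)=(0 6 4 2 8 3 1)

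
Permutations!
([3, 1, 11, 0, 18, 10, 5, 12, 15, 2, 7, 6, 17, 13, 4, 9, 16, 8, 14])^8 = [0, 1, 8, 3, 14, 2, 9, 6, 7, 17, 11, 15, 5, 13, 18, 12, 16, 10, 4]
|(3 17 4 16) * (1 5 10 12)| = |(1 5 10 12)(3 17 4 16)| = 4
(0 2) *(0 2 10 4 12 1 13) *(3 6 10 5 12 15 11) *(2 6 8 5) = (0 2 6 10 4 15 11 3 8 5 12 1 13) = [2, 13, 6, 8, 15, 12, 10, 7, 5, 9, 4, 3, 1, 0, 14, 11]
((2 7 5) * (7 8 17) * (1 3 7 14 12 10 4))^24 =((1 3 7 5 2 8 17 14 12 10 4))^24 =(1 7 2 17 12 4 3 5 8 14 10)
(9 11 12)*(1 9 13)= (1 9 11 12 13)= [0, 9, 2, 3, 4, 5, 6, 7, 8, 11, 10, 12, 13, 1]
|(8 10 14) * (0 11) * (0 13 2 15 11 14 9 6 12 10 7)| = 4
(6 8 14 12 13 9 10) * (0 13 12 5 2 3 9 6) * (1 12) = (0 13 6 8 14 5 2 3 9 10)(1 12) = [13, 12, 3, 9, 4, 2, 8, 7, 14, 10, 0, 11, 1, 6, 5]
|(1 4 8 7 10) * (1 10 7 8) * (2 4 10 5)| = 5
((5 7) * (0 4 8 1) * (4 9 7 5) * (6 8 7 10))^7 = (0 9 10 6 8 1)(4 7) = ((0 9 10 6 8 1)(4 7))^7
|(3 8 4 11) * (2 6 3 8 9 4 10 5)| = |(2 6 3 9 4 11 8 10 5)| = 9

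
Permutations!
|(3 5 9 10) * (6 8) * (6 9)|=6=|(3 5 6 8 9 10)|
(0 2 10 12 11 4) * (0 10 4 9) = (0 2 4 10 12 11 9) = [2, 1, 4, 3, 10, 5, 6, 7, 8, 0, 12, 9, 11]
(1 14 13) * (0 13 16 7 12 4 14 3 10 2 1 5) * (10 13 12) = (0 12 4 14 16 7 10 2 1 3 13 5) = [12, 3, 1, 13, 14, 0, 6, 10, 8, 9, 2, 11, 4, 5, 16, 15, 7]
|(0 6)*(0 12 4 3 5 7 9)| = 8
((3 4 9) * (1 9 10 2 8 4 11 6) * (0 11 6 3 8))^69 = ((0 11 3 6 1 9 8 4 10 2))^69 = (0 2 10 4 8 9 1 6 3 11)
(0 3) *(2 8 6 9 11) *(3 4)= (0 4 3)(2 8 6 9 11)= [4, 1, 8, 0, 3, 5, 9, 7, 6, 11, 10, 2]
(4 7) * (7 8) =[0, 1, 2, 3, 8, 5, 6, 4, 7] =(4 8 7)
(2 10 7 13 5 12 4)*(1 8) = (1 8)(2 10 7 13 5 12 4) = [0, 8, 10, 3, 2, 12, 6, 13, 1, 9, 7, 11, 4, 5]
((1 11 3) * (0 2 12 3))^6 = (12)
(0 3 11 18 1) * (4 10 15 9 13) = (0 3 11 18 1)(4 10 15 9 13) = [3, 0, 2, 11, 10, 5, 6, 7, 8, 13, 15, 18, 12, 4, 14, 9, 16, 17, 1]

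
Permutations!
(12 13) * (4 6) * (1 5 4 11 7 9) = (1 5 4 6 11 7 9)(12 13) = [0, 5, 2, 3, 6, 4, 11, 9, 8, 1, 10, 7, 13, 12]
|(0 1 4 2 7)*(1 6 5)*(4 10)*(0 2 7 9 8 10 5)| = |(0 6)(1 5)(2 9 8 10 4 7)| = 6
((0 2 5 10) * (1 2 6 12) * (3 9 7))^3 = (0 1 10 12 5 6 2)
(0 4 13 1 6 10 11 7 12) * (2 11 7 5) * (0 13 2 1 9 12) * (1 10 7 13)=(0 4 2 11 5 10 13 9 12 1 6 7)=[4, 6, 11, 3, 2, 10, 7, 0, 8, 12, 13, 5, 1, 9]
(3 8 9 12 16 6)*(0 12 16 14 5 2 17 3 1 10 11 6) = (0 12 14 5 2 17 3 8 9 16)(1 10 11 6) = [12, 10, 17, 8, 4, 2, 1, 7, 9, 16, 11, 6, 14, 13, 5, 15, 0, 3]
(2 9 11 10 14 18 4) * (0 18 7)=(0 18 4 2 9 11 10 14 7)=[18, 1, 9, 3, 2, 5, 6, 0, 8, 11, 14, 10, 12, 13, 7, 15, 16, 17, 4]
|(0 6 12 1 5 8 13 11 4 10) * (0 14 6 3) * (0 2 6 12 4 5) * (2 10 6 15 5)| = 6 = |(0 3 10 14 12 1)(2 15 5 8 13 11)(4 6)|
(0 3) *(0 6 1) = [3, 0, 2, 6, 4, 5, 1] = (0 3 6 1)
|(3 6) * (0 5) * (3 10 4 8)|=10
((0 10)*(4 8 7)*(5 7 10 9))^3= (0 7 10 5 8 9 4)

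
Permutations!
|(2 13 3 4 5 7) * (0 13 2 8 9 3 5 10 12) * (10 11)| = 11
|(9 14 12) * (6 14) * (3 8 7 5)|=|(3 8 7 5)(6 14 12 9)|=4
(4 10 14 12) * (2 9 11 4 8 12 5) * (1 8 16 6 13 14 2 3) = (1 8 12 16 6 13 14 5 3)(2 9 11 4 10) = [0, 8, 9, 1, 10, 3, 13, 7, 12, 11, 2, 4, 16, 14, 5, 15, 6]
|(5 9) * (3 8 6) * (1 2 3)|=|(1 2 3 8 6)(5 9)|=10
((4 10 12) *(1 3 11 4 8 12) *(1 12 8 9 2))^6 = ((1 3 11 4 10 12 9 2))^6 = (1 9 10 11)(2 12 4 3)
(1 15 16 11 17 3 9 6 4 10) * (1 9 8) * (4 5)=(1 15 16 11 17 3 8)(4 10 9 6 5)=[0, 15, 2, 8, 10, 4, 5, 7, 1, 6, 9, 17, 12, 13, 14, 16, 11, 3]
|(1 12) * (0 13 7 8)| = |(0 13 7 8)(1 12)| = 4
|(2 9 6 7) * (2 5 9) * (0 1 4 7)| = 7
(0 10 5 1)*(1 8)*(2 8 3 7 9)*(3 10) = (0 3 7 9 2 8 1)(5 10) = [3, 0, 8, 7, 4, 10, 6, 9, 1, 2, 5]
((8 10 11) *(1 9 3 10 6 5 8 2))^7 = ((1 9 3 10 11 2)(5 8 6))^7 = (1 9 3 10 11 2)(5 8 6)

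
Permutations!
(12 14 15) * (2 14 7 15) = (2 14)(7 15 12) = [0, 1, 14, 3, 4, 5, 6, 15, 8, 9, 10, 11, 7, 13, 2, 12]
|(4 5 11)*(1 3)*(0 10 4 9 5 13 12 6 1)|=24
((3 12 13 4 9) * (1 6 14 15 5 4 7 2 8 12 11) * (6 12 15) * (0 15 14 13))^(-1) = (0 12 1 11 3 9 4 5 15)(2 7 13 6 14 8)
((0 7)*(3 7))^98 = (0 7 3)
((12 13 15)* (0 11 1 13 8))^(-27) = (0 11 1 13 15 12 8)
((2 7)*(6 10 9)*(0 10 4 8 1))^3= (0 6 1 9 8 10 4)(2 7)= ((0 10 9 6 4 8 1)(2 7))^3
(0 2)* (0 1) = [2, 0, 1] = (0 2 1)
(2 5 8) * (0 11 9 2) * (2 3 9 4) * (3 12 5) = [11, 1, 3, 9, 2, 8, 6, 7, 0, 12, 10, 4, 5] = (0 11 4 2 3 9 12 5 8)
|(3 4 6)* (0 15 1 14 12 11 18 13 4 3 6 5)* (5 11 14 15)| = 4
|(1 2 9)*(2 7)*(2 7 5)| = |(1 5 2 9)| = 4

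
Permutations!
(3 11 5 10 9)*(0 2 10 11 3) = (0 2 10 9)(5 11) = [2, 1, 10, 3, 4, 11, 6, 7, 8, 0, 9, 5]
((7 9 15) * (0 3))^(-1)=((0 3)(7 9 15))^(-1)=(0 3)(7 15 9)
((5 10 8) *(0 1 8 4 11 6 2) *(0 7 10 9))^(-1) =((0 1 8 5 9)(2 7 10 4 11 6))^(-1) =(0 9 5 8 1)(2 6 11 4 10 7)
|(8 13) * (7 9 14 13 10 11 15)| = 8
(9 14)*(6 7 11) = (6 7 11)(9 14) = [0, 1, 2, 3, 4, 5, 7, 11, 8, 14, 10, 6, 12, 13, 9]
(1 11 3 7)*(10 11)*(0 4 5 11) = [4, 10, 2, 7, 5, 11, 6, 1, 8, 9, 0, 3] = (0 4 5 11 3 7 1 10)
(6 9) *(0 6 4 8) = (0 6 9 4 8) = [6, 1, 2, 3, 8, 5, 9, 7, 0, 4]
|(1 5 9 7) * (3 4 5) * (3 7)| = 4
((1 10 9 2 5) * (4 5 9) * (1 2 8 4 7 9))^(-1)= (1 2 5 4 8 9 7 10)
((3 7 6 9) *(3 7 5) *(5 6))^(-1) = (3 5 7 9 6)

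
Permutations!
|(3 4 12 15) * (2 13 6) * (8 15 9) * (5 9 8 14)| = 15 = |(2 13 6)(3 4 12 8 15)(5 9 14)|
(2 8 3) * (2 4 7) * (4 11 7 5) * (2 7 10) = (2 8 3 11 10)(4 5) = [0, 1, 8, 11, 5, 4, 6, 7, 3, 9, 2, 10]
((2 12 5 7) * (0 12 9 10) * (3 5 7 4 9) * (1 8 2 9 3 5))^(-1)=(0 10 9 7 12)(1 3 4 5 2 8)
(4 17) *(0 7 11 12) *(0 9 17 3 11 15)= (0 7 15)(3 11 12 9 17 4)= [7, 1, 2, 11, 3, 5, 6, 15, 8, 17, 10, 12, 9, 13, 14, 0, 16, 4]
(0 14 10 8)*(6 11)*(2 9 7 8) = (0 14 10 2 9 7 8)(6 11) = [14, 1, 9, 3, 4, 5, 11, 8, 0, 7, 2, 6, 12, 13, 10]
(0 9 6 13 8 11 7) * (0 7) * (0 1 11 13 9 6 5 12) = [6, 11, 2, 3, 4, 12, 9, 7, 13, 5, 10, 1, 0, 8] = (0 6 9 5 12)(1 11)(8 13)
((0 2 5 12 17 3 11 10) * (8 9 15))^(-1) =((0 2 5 12 17 3 11 10)(8 9 15))^(-1) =(0 10 11 3 17 12 5 2)(8 15 9)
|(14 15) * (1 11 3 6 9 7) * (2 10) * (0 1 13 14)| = 10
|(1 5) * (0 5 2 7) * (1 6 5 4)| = 10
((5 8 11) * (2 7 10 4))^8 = (5 11 8)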